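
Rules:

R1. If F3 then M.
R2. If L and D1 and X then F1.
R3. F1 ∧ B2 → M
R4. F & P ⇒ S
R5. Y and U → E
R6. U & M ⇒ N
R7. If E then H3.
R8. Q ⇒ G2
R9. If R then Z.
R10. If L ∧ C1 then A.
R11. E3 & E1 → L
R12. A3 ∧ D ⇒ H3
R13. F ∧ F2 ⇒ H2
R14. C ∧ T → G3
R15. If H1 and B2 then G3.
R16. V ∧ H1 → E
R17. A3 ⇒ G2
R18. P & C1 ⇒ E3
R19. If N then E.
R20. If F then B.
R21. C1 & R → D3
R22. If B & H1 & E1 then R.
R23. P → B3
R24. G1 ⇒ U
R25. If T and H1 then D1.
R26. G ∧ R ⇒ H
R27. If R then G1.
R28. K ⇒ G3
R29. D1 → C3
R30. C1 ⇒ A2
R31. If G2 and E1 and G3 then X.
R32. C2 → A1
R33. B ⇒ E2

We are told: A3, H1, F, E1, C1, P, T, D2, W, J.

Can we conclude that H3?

No

Forward chaining from the given facts derives: S, G2, E3, B, R, B3, D1, G1, C3, A2, E2, Z, L, D3, U, A.
Rules concluding H3: R7 needs E; R12 needs D — none of these are established.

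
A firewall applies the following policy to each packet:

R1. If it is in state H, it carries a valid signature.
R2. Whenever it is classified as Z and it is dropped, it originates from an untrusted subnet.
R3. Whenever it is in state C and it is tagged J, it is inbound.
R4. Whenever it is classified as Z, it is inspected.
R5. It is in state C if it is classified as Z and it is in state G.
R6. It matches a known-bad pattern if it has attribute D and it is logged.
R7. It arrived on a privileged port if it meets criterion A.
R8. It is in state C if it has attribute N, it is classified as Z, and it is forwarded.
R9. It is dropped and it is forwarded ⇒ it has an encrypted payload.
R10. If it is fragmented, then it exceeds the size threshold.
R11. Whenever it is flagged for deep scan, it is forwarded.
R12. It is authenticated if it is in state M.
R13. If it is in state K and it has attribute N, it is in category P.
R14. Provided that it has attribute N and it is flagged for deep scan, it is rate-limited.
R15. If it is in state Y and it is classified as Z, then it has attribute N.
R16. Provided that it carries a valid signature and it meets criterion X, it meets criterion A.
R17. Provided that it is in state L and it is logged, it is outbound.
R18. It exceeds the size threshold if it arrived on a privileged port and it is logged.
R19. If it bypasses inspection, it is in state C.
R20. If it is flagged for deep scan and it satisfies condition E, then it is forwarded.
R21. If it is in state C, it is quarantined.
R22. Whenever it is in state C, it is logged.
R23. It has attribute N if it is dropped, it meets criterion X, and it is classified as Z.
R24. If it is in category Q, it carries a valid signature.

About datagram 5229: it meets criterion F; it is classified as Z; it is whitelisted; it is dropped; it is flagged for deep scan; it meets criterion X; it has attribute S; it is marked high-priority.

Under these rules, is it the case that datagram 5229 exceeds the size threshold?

Forward chaining from the given facts derives: originates from an untrusted subnet, is inspected, is forwarded, has attribute N, is in state C, has an encrypted payload, is rate-limited, is quarantined, is logged.
Rules concluding "it exceeds the size threshold": R10 needs "it is fragmented"; R18 needs "it arrived on a privileged port" — none of these are established.

No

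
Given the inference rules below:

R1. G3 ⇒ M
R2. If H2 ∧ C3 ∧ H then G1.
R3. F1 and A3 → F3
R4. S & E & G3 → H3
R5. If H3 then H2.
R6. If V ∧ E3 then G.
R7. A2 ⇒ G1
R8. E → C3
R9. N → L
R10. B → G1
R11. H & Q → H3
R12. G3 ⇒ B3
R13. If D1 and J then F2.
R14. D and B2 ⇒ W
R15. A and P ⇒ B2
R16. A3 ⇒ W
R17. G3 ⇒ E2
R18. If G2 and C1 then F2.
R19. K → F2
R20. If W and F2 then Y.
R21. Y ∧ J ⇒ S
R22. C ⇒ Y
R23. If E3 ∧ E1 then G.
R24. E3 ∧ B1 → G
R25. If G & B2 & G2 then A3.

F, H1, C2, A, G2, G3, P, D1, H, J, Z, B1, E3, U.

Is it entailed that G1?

Forward chaining from the given facts derives: M, B3, F2, B2, E2, G, A3, W, Y, S.
Rules concluding G1: R2 needs H2; R7 needs A2; R10 needs B — none of these are established.

No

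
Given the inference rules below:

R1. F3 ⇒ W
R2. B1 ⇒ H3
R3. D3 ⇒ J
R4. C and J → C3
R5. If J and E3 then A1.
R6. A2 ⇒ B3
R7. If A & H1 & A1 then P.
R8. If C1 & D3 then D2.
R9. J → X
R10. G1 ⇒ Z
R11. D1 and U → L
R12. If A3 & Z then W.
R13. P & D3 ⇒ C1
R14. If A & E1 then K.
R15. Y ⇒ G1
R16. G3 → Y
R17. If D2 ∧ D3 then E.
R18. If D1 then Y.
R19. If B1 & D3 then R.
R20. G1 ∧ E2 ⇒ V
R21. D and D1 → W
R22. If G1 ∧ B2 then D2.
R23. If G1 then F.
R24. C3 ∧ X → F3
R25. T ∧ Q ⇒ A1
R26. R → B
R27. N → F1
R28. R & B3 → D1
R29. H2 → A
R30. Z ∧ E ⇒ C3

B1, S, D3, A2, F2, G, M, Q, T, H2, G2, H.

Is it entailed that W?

Forward chaining from the given facts derives: H3, J, B3, X, R, A1, B, D1, A, Y, G1, F, Z.
Rules concluding W: R1 needs F3; R12 needs A3; R21 needs D — none of these are established.

No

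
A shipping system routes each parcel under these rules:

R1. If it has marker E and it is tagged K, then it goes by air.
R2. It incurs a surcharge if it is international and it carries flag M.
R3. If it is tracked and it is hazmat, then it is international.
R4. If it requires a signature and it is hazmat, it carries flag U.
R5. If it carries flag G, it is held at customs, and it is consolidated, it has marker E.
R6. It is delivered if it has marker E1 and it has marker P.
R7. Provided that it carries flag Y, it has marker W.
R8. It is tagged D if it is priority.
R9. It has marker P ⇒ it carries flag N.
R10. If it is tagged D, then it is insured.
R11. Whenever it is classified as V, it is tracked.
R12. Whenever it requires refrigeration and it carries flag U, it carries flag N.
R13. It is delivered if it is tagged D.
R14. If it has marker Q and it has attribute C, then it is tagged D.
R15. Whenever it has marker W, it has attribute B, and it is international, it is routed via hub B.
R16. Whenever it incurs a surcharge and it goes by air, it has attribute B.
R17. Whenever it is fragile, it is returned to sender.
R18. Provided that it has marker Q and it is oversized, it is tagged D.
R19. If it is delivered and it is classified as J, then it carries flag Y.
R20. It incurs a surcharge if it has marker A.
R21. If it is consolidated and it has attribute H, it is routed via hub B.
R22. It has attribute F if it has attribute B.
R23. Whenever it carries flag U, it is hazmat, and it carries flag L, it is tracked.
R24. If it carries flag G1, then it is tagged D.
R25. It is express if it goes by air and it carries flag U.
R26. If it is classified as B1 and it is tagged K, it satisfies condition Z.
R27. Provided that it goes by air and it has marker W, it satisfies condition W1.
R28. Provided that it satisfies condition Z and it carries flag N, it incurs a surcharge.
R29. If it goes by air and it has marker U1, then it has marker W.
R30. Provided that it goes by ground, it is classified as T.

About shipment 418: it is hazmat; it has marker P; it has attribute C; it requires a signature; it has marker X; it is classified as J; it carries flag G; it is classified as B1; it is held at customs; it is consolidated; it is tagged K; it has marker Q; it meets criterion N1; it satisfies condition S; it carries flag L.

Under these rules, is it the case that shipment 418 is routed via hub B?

Yes

By R4 (it requires a signature, it is hazmat): it carries flag U.
By R5 (it carries flag G, it is held at customs, it is consolidated): it has marker E.
By R9 (it has marker P): it carries flag N.
By R14 (it has marker Q, it has attribute C): it is tagged D.
By R23 (it carries flag U, it is hazmat, it carries flag L): it is tracked.
By R26 (it is classified as B1, it is tagged K): it satisfies condition Z.
By R28 (it satisfies condition Z, it carries flag N): it incurs a surcharge.
By R1 (it has marker E, it is tagged K): it goes by air.
By R3 (it is tracked, it is hazmat): it is international.
By R13 (it is tagged D): it is delivered.
By R16 (it incurs a surcharge, it goes by air): it has attribute B.
By R19 (it is delivered, it is classified as J): it carries flag Y.
By R7 (it carries flag Y): it has marker W.
By R15 (it has marker W, it has attribute B, it is international): it is routed via hub B.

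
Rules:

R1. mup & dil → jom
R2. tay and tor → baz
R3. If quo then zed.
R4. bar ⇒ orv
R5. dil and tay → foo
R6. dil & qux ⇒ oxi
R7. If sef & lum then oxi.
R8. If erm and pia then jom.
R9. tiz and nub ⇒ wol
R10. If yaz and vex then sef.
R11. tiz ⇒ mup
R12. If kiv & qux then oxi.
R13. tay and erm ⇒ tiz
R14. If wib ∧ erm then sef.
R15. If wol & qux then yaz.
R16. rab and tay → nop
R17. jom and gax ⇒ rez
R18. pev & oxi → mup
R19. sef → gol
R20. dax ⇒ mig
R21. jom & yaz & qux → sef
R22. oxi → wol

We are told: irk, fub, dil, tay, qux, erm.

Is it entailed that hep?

Forward chaining from the given facts derives: foo, oxi, tiz, wol, mup, yaz, jom, sef, gol.
No rule has hep as its conclusion, and it is not among the given facts.

No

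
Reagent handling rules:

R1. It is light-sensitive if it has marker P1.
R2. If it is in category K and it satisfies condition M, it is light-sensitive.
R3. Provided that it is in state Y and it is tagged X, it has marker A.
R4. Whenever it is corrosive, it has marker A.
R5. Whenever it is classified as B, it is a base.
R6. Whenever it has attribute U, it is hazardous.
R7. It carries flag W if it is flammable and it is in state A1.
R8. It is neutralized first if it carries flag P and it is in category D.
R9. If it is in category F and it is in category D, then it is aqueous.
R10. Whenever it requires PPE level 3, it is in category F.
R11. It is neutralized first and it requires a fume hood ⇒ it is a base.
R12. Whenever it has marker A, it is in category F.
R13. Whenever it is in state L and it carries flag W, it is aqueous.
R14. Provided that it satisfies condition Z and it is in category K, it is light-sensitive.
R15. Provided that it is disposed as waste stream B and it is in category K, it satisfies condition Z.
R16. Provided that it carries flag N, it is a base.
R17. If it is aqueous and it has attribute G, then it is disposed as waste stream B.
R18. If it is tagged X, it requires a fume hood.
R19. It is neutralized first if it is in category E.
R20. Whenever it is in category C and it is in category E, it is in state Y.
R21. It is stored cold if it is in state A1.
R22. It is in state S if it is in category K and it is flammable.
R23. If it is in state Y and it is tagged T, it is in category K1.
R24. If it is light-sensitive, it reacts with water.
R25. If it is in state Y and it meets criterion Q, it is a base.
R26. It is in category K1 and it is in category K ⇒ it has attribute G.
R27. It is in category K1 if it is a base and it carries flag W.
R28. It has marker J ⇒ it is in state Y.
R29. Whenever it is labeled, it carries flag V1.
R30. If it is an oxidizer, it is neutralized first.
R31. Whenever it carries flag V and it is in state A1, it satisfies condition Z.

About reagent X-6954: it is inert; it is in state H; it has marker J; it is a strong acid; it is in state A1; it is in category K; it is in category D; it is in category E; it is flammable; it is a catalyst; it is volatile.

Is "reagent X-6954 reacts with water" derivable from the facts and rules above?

Forward chaining from the given facts derives: carries flag W, is neutralized first, is stored cold, is in state S, is in state Y.
The only rule concluding "it reacts with water" is R24, which needs "it is light-sensitive"; that is never established.

No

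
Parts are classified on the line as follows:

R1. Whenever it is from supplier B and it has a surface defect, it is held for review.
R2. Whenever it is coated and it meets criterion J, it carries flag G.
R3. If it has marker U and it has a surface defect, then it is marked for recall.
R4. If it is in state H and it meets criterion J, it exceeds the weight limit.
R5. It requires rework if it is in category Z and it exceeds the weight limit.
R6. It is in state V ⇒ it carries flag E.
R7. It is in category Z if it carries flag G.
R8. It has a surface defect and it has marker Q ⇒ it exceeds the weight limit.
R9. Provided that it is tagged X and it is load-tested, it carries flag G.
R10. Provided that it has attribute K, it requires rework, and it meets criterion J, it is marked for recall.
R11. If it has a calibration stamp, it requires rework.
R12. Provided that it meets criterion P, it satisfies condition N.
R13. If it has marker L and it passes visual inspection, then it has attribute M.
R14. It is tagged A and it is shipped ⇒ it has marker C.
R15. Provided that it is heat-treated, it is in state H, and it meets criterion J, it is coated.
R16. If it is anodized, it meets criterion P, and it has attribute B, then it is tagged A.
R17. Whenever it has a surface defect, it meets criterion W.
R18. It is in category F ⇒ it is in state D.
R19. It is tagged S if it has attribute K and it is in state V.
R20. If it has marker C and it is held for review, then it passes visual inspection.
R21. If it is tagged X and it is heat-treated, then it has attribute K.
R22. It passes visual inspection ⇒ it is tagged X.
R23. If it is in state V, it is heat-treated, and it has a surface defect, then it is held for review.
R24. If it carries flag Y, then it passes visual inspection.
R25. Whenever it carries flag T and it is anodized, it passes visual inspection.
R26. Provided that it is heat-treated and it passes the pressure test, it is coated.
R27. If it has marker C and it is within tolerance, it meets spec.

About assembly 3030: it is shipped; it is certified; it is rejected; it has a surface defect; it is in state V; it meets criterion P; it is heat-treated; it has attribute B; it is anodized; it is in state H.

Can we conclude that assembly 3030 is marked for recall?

Forward chaining from the given facts derives: carries flag E, satisfies condition N, is tagged A, meets criterion W, is held for review, has marker C, passes visual inspection, is tagged X, has attribute K, is tagged S.
Rules concluding "it is marked for recall": R3 needs "it has marker U"; R10 needs "it requires rework" — none of these are established.

No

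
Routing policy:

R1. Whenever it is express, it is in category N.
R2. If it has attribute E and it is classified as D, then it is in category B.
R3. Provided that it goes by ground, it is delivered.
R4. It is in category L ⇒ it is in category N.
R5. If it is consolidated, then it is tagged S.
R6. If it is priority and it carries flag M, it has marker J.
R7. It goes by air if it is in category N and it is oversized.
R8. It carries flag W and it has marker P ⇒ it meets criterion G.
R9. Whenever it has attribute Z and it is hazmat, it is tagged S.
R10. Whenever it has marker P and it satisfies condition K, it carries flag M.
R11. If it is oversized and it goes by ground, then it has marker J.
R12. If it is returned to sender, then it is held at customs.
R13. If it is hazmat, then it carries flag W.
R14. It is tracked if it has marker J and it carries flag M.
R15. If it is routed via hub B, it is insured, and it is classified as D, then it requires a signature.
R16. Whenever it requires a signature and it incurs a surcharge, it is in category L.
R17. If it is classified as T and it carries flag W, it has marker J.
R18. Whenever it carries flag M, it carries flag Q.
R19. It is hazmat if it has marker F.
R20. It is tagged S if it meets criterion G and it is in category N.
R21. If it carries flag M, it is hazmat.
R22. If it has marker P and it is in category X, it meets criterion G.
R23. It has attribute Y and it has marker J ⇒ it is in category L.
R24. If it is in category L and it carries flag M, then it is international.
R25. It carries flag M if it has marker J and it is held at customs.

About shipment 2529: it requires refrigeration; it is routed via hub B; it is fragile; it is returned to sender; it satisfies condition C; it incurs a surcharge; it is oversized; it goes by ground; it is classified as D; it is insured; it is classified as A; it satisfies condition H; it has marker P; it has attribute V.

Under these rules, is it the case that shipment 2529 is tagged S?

Yes

By R11 (it is oversized, it goes by ground): it has marker J.
By R12 (it is returned to sender): it is held at customs.
By R15 (it is routed via hub B, it is insured, it is classified as D): it requires a signature.
By R16 (it requires a signature, it incurs a surcharge): it is in category L.
By R25 (it has marker J, it is held at customs): it carries flag M.
By R4 (it is in category L): it is in category N.
By R21 (it carries flag M): it is hazmat.
By R13 (it is hazmat): it carries flag W.
By R8 (it carries flag W, it has marker P): it meets criterion G.
By R20 (it meets criterion G, it is in category N): it is tagged S.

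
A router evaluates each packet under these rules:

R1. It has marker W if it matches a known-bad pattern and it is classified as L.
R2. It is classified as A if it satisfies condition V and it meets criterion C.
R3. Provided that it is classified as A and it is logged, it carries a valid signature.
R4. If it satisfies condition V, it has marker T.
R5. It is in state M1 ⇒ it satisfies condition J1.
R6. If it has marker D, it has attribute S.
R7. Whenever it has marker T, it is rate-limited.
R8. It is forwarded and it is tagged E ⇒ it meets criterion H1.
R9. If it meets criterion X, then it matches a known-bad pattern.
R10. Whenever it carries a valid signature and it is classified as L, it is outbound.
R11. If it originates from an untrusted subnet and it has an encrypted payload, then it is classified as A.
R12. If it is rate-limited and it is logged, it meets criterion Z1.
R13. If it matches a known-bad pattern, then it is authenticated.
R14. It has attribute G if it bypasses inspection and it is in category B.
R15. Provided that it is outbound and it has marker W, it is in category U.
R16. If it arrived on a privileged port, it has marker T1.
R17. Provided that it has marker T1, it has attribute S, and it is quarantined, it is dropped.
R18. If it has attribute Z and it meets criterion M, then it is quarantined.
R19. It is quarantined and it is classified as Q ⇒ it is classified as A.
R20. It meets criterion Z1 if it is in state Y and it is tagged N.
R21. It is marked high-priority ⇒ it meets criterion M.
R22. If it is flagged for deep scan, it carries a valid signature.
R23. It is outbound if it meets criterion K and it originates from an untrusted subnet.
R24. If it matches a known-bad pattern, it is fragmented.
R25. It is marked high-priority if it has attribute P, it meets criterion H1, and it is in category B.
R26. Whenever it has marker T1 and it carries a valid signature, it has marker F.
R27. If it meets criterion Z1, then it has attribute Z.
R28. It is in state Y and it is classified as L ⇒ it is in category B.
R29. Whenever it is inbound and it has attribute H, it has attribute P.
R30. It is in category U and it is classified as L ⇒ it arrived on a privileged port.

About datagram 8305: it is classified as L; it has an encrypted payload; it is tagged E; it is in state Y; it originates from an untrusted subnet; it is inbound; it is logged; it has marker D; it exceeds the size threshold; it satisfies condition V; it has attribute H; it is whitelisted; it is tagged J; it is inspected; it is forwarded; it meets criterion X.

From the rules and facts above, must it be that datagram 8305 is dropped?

By R4 (it satisfies condition V): it has marker T.
By R6 (it has marker D): it has attribute S.
By R7 (it has marker T): it is rate-limited.
By R8 (it is forwarded, it is tagged E): it meets criterion H1.
By R9 (it meets criterion X): it matches a known-bad pattern.
By R11 (it originates from an untrusted subnet, it has an encrypted payload): it is classified as A.
By R12 (it is rate-limited, it is logged): it meets criterion Z1.
By R27 (it meets criterion Z1): it has attribute Z.
By R28 (it is in state Y, it is classified as L): it is in category B.
By R29 (it is inbound, it has attribute H): it has attribute P.
By R1 (it matches a known-bad pattern, it is classified as L): it has marker W.
By R3 (it is classified as A, it is logged): it carries a valid signature.
By R10 (it carries a valid signature, it is classified as L): it is outbound.
By R15 (it is outbound, it has marker W): it is in category U.
By R25 (it has attribute P, it meets criterion H1, it is in category B): it is marked high-priority.
By R30 (it is in category U, it is classified as L): it arrived on a privileged port.
By R16 (it arrived on a privileged port): it has marker T1.
By R21 (it is marked high-priority): it meets criterion M.
By R18 (it has attribute Z, it meets criterion M): it is quarantined.
By R17 (it has marker T1, it has attribute S, it is quarantined): it is dropped.

Yes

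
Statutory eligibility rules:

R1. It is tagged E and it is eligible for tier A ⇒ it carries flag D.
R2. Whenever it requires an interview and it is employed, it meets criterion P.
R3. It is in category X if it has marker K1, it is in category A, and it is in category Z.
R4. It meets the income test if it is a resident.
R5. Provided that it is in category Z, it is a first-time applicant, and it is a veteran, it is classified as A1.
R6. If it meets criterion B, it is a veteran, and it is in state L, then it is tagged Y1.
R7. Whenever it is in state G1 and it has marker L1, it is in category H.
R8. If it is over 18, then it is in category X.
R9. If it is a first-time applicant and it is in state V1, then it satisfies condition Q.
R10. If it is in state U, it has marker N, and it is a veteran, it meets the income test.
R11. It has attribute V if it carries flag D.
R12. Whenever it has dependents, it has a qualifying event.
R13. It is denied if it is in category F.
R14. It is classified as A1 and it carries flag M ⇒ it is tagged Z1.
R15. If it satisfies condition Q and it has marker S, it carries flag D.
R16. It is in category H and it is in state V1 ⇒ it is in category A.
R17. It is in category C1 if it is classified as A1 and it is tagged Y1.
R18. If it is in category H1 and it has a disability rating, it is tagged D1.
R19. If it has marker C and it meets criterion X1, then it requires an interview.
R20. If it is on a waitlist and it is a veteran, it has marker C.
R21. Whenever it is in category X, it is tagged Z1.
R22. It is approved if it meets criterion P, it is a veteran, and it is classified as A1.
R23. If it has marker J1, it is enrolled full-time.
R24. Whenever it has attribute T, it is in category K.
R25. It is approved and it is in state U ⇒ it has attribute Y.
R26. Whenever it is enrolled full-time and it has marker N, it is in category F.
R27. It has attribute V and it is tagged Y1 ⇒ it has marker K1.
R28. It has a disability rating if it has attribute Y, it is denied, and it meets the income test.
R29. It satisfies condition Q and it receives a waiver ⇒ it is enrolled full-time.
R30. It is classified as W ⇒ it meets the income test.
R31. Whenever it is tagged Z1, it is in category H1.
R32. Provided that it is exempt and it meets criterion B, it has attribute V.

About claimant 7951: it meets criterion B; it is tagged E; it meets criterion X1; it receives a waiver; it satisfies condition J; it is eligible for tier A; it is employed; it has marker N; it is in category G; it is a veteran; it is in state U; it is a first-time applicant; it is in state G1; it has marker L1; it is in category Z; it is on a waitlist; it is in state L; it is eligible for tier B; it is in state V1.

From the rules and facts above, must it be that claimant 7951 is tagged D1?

By R1 (it is tagged E, it is eligible for tier A): it carries flag D.
By R5 (it is in category Z, it is a first-time applicant, it is a veteran): it is classified as A1.
By R6 (it meets criterion B, it is a veteran, it is in state L): it is tagged Y1.
By R7 (it is in state G1, it has marker L1): it is in category H.
By R9 (it is a first-time applicant, it is in state V1): it satisfies condition Q.
By R10 (it is in state U, it has marker N, it is a veteran): it meets the income test.
By R11 (it carries flag D): it has attribute V.
By R16 (it is in category H, it is in state V1): it is in category A.
By R20 (it is on a waitlist, it is a veteran): it has marker C.
By R27 (it has attribute V, it is tagged Y1): it has marker K1.
By R29 (it satisfies condition Q, it receives a waiver): it is enrolled full-time.
By R3 (it has marker K1, it is in category A, it is in category Z): it is in category X.
By R19 (it has marker C, it meets criterion X1): it requires an interview.
By R21 (it is in category X): it is tagged Z1.
By R26 (it is enrolled full-time, it has marker N): it is in category F.
By R31 (it is tagged Z1): it is in category H1.
By R2 (it requires an interview, it is employed): it meets criterion P.
By R13 (it is in category F): it is denied.
By R22 (it meets criterion P, it is a veteran, it is classified as A1): it is approved.
By R25 (it is approved, it is in state U): it has attribute Y.
By R28 (it has attribute Y, it is denied, it meets the income test): it has a disability rating.
By R18 (it is in category H1, it has a disability rating): it is tagged D1.

Yes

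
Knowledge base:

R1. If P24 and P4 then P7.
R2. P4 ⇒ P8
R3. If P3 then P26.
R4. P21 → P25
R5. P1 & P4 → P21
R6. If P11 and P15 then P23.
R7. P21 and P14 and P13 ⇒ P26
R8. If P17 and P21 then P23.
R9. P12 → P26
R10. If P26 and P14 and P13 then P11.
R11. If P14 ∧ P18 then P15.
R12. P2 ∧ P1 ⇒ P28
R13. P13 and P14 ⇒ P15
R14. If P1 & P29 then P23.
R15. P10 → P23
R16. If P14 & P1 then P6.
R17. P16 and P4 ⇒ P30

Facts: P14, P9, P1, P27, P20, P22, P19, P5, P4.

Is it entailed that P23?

No

Forward chaining from the given facts derives: P8, P21, P6, P25.
Rules concluding P23: R6 needs P11; R8 needs P17; R14 needs P29; R15 needs P10 — none of these are established.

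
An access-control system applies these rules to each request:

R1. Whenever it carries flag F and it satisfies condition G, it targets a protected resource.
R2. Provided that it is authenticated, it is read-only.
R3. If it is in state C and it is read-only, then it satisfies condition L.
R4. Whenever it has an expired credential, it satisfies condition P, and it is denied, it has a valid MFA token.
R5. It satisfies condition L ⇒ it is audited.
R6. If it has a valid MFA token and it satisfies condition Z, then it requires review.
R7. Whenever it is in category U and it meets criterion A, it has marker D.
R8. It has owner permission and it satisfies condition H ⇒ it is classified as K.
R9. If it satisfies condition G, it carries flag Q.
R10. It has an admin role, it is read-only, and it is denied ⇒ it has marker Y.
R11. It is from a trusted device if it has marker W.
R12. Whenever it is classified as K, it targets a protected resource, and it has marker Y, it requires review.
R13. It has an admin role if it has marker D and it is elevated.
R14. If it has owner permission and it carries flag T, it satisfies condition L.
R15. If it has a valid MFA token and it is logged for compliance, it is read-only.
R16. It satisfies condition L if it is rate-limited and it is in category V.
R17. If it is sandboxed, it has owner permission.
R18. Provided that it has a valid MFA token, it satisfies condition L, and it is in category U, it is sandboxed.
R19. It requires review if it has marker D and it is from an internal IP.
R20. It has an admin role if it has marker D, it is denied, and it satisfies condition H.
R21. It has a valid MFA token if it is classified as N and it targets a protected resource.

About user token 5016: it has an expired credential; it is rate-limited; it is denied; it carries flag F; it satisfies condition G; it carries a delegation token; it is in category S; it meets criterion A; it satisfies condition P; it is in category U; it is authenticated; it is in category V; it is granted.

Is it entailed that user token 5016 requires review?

Forward chaining from the given facts derives: targets a protected resource, is read-only, has a valid MFA token, has marker D, carries flag Q, satisfies condition L, is sandboxed, is audited, has owner permission.
Rules concluding "it requires review": R6 needs "it satisfies condition Z"; R12 needs "it is classified as K"; R19 needs "it is from an internal IP" — none of these are established.

No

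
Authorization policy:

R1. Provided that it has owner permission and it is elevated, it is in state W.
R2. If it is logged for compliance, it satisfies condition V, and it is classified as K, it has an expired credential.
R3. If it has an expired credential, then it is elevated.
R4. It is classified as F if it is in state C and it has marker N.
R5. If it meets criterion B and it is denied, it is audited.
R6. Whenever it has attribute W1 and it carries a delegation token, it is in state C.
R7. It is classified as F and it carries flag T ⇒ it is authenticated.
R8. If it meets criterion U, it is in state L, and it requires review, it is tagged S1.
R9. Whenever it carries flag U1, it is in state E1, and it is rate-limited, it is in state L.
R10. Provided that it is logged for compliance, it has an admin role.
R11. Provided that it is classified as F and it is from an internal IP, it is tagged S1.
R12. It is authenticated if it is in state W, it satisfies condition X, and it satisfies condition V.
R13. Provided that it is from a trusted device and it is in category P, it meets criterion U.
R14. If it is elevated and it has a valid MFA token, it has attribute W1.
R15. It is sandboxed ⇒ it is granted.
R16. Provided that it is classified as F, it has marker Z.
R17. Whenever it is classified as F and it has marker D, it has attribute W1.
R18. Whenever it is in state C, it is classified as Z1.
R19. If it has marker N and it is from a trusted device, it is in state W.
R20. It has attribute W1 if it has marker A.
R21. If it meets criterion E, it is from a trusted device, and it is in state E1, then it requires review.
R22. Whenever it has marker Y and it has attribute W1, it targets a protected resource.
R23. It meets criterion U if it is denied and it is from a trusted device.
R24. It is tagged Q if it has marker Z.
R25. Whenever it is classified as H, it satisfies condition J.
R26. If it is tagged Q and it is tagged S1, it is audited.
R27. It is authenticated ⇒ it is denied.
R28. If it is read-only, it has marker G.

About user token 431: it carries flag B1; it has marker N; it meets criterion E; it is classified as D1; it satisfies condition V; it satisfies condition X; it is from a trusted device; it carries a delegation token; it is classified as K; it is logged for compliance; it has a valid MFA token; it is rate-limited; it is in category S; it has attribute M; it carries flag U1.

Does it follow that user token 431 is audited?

No

Forward chaining from the given facts derives: has an expired credential, is elevated, has an admin role, has attribute W1, is in state W, is in state C, is authenticated, is classified as Z1, is denied, is classified as F, has marker Z, meets criterion U, is tagged Q.
Rules concluding "it is audited": R5 needs "it meets criterion B"; R26 needs "it is tagged S1" — none of these are established.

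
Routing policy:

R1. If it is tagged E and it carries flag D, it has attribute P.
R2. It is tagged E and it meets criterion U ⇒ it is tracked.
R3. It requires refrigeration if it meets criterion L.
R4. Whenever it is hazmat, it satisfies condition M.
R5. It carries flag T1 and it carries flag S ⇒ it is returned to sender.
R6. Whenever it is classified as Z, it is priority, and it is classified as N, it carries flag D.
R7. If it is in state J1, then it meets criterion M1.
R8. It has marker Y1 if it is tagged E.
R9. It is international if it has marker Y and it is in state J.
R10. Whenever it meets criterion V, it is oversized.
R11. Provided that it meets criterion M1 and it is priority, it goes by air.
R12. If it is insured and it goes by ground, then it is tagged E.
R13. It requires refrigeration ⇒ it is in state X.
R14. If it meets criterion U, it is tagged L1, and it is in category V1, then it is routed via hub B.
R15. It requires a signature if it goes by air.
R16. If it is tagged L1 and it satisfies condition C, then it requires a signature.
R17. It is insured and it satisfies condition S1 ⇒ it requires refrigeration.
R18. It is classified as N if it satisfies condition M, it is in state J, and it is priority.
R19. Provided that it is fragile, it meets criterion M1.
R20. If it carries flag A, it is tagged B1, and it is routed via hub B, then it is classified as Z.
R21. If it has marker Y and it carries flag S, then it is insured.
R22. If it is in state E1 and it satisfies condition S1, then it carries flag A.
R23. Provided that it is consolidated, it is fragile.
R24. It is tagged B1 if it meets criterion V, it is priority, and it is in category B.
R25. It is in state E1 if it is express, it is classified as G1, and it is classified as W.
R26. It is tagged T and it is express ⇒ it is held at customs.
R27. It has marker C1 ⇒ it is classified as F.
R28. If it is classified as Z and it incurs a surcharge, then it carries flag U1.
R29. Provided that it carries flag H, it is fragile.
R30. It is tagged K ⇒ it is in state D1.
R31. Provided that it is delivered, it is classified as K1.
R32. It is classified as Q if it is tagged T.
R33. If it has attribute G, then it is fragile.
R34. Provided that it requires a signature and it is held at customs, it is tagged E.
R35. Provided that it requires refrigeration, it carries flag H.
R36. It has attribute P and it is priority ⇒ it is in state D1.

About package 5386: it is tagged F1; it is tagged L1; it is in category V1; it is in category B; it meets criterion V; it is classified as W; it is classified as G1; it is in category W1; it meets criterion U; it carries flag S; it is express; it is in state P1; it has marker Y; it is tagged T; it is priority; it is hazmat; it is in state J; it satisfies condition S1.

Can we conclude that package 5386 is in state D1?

Yes

By R4 (it is hazmat): it satisfies condition M.
By R14 (it meets criterion U, it is tagged L1, it is in category V1): it is routed via hub B.
By R18 (it satisfies condition M, it is in state J, it is priority): it is classified as N.
By R21 (it has marker Y, it carries flag S): it is insured.
By R24 (it meets criterion V, it is priority, it is in category B): it is tagged B1.
By R25 (it is express, it is classified as G1, it is classified as W): it is in state E1.
By R26 (it is tagged T, it is express): it is held at customs.
By R17 (it is insured, it satisfies condition S1): it requires refrigeration.
By R22 (it is in state E1, it satisfies condition S1): it carries flag A.
By R35 (it requires refrigeration): it carries flag H.
By R20 (it carries flag A, it is tagged B1, it is routed via hub B): it is classified as Z.
By R29 (it carries flag H): it is fragile.
By R6 (it is classified as Z, it is priority, it is classified as N): it carries flag D.
By R19 (it is fragile): it meets criterion M1.
By R11 (it meets criterion M1, it is priority): it goes by air.
By R15 (it goes by air): it requires a signature.
By R34 (it requires a signature, it is held at customs): it is tagged E.
By R1 (it is tagged E, it carries flag D): it has attribute P.
By R36 (it has attribute P, it is priority): it is in state D1.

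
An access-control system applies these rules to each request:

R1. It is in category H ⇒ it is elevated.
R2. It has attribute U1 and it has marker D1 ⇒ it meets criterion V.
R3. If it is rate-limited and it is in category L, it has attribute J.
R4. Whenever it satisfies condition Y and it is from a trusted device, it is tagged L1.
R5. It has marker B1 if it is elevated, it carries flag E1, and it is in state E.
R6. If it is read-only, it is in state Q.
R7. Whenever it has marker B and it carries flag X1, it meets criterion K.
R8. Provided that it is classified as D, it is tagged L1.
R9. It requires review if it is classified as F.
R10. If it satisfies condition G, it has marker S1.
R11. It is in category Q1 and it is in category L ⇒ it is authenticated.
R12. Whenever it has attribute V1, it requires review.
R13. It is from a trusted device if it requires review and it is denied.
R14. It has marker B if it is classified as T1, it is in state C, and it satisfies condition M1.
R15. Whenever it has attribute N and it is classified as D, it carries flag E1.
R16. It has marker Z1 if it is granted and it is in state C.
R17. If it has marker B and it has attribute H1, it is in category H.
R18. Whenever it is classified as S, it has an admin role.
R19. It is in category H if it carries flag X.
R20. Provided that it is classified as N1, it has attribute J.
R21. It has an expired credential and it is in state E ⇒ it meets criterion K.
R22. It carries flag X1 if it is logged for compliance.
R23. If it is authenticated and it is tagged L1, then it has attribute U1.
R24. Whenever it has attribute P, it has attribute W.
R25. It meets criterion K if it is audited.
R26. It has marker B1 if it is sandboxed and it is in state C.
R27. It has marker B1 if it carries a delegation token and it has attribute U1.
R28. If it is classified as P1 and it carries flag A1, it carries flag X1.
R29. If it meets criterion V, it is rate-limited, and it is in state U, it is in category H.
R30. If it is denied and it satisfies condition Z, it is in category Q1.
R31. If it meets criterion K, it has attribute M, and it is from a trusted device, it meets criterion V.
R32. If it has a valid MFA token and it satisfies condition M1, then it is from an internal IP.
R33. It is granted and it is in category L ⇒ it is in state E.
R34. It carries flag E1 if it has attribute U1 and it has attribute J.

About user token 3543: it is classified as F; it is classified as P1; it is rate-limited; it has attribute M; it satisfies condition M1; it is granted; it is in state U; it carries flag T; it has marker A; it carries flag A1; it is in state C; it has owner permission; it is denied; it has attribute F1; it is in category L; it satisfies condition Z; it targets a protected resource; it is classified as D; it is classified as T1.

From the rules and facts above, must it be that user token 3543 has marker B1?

By R3 (it is rate-limited, it is in category L): it has attribute J.
By R8 (it is classified as D): it is tagged L1.
By R9 (it is classified as F): it requires review.
By R13 (it requires review, it is denied): it is from a trusted device.
By R14 (it is classified as T1, it is in state C, it satisfies condition M1): it has marker B.
By R28 (it is classified as P1, it carries flag A1): it carries flag X1.
By R30 (it is denied, it satisfies condition Z): it is in category Q1.
By R33 (it is granted, it is in category L): it is in state E.
By R7 (it has marker B, it carries flag X1): it meets criterion K.
By R11 (it is in category Q1, it is in category L): it is authenticated.
By R23 (it is authenticated, it is tagged L1): it has attribute U1.
By R31 (it meets criterion K, it has attribute M, it is from a trusted device): it meets criterion V.
By R34 (it has attribute U1, it has attribute J): it carries flag E1.
By R29 (it meets criterion V, it is rate-limited, it is in state U): it is in category H.
By R1 (it is in category H): it is elevated.
By R5 (it is elevated, it carries flag E1, it is in state E): it has marker B1.

Yes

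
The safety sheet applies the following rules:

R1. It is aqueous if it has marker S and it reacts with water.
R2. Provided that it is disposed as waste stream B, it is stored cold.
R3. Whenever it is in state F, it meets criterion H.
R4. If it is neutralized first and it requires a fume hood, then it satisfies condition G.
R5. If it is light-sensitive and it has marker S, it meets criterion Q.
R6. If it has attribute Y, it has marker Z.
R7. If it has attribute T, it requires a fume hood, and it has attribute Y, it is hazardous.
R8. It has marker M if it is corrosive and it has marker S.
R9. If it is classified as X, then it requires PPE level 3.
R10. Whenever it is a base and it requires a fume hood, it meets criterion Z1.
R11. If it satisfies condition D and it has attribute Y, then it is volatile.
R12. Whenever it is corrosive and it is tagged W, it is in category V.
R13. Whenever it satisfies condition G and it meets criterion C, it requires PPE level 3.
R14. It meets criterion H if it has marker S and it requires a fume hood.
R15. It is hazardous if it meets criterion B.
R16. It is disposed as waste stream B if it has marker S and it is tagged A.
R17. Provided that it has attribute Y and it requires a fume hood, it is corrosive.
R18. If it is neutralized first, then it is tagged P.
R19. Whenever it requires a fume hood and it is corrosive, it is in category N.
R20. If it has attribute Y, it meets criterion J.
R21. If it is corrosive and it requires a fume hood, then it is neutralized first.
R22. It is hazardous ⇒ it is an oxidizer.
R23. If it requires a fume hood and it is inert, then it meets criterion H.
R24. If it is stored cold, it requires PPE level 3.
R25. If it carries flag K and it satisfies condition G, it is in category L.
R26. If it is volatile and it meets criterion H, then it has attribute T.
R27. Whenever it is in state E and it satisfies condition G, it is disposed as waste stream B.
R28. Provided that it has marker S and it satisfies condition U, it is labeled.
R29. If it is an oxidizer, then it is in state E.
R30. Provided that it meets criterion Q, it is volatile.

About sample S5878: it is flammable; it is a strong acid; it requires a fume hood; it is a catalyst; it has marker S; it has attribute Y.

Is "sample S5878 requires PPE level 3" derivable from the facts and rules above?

Forward chaining from the given facts derives: has marker Z, meets criterion H, is corrosive, is in category N, meets criterion J, is neutralized first, satisfies condition G, has marker M, is tagged P.
Rules concluding "it requires PPE level 3": R9 needs "it is classified as X"; R13 needs "it meets criterion C"; R24 needs "it is stored cold" — none of these are established.

No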